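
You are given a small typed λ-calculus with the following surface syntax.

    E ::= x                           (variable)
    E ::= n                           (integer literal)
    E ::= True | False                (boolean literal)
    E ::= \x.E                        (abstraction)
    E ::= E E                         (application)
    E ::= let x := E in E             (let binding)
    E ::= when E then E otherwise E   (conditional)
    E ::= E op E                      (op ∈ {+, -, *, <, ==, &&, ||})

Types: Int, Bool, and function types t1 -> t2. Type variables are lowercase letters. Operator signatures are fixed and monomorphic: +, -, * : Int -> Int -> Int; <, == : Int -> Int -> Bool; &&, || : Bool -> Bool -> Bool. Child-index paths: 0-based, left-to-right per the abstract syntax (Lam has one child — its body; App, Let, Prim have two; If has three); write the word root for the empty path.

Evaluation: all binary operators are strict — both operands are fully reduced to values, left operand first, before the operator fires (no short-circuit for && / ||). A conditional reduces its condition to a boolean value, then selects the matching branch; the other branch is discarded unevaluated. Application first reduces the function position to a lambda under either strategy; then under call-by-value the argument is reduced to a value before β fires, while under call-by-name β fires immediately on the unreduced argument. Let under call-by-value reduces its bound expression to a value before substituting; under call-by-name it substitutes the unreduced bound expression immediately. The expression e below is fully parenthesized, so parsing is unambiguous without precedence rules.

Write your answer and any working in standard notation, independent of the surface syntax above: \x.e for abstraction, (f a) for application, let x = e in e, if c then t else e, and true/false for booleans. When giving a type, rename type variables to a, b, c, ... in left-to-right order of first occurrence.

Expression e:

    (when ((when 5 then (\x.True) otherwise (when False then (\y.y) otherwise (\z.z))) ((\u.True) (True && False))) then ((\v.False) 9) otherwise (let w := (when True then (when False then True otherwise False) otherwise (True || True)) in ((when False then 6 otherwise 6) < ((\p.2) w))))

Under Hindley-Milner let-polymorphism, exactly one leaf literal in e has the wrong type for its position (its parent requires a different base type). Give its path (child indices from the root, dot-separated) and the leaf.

Trace:
  unify Int ~ Bool
  FAIL: mismatch Int ~ Bool

Answer: 0.0.0 : 5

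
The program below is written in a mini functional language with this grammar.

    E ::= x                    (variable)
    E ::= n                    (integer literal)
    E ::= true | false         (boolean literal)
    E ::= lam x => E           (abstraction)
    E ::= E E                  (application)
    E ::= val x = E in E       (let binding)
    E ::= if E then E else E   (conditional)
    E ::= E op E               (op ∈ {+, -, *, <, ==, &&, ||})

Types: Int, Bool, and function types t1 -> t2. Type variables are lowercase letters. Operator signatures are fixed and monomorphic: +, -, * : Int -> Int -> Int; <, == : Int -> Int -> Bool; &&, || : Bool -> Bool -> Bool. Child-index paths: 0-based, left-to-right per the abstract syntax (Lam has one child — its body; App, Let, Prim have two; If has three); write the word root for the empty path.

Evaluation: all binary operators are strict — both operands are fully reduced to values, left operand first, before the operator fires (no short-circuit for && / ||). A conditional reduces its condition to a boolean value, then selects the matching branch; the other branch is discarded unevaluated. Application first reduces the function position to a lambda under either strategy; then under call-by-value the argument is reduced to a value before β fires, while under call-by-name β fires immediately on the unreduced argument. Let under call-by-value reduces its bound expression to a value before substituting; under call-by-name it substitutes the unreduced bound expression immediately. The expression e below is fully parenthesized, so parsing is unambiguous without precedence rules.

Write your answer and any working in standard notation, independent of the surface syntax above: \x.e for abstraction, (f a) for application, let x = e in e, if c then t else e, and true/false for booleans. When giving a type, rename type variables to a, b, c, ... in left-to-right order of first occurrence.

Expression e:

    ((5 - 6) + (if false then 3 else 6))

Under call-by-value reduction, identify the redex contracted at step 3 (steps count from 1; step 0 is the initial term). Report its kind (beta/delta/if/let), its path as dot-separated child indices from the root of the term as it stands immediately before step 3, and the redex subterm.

Answer: delta at root : (-1 + 6)

Derivation:
step 0: ((5 - 6) + (if false then 3 else 6))
step 1: [delta@0] (-1 + (if false then 3 else 6))
step 2: [if@1] (-1 + 6)
step 3: [delta@root] 5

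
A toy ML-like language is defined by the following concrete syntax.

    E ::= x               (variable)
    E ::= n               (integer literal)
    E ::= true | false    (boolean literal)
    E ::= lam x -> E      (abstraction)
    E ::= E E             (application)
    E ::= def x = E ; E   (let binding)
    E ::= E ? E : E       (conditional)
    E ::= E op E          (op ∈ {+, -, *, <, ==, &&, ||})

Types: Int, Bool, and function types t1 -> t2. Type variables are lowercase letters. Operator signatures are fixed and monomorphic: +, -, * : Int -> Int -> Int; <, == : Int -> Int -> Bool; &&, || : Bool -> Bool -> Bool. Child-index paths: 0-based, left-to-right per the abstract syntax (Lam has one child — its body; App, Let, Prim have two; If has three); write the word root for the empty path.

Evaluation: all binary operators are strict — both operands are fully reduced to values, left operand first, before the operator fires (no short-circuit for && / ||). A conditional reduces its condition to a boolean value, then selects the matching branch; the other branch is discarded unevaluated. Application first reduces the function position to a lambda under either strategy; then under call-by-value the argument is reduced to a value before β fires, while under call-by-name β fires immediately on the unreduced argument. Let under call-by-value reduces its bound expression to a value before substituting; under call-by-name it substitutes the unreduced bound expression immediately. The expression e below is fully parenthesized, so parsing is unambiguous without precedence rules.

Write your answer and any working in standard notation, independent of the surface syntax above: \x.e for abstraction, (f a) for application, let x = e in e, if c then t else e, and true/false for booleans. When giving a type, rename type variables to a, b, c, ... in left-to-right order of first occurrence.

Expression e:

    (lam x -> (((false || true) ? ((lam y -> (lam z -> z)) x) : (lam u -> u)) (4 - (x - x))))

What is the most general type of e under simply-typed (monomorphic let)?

Answer: Int -> Int

Working:
  unify Bool ~ Bool
  unify Bool ~ Bool
  unify Bool ~ Bool
z : c
\z._ : c -> c
\y._ : b -> c -> c
x : a
  unify b -> c -> c ~ a -> d
  unify b ~ a
  unify c -> c ~ d
_ _ : c -> c
u : e
\u._ : e -> e
  unify c -> c ~ e -> e
  unify c ~ e
  unify e ~ e
  unify Int ~ Int
x : a
  unify a ~ Int
x : Int
  unify Int ~ Int
  unify Int ~ Int
  unify e -> e ~ Int -> f
  unify e ~ Int
  unify Int ~ f
_ _ : Int
\x._ : Int -> Int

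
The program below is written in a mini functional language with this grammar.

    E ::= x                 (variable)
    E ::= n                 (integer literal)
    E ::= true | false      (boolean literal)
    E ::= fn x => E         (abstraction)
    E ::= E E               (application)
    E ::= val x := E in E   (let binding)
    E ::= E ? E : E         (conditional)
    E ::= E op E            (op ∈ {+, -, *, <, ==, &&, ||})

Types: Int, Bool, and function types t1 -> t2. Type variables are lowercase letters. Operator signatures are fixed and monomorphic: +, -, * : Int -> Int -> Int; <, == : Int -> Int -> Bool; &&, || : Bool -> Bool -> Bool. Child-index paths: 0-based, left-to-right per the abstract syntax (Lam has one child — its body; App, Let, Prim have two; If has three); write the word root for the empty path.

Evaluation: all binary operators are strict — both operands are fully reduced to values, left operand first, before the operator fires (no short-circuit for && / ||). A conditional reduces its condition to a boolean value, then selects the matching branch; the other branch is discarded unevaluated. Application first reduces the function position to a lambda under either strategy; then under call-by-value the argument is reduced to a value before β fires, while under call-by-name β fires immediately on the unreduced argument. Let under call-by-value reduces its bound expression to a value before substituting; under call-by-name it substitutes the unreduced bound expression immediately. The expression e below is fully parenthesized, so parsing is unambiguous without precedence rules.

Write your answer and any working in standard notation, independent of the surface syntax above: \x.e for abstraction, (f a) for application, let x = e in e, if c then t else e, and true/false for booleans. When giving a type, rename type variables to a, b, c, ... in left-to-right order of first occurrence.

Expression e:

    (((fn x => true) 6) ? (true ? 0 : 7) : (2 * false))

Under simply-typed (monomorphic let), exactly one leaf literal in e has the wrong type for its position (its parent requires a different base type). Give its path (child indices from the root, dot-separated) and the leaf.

Derivation:
\x._ : a -> Bool
  unify a -> Bool ~ Int -> b
  unify a ~ Int
  unify Bool ~ b
_ _ : Bool
  unify Bool ~ Bool
  unify Bool ~ Bool
  unify Int ~ Int
  unify Int ~ Int
  unify Bool ~ Int
  FAIL: mismatch Bool ~ Int

Answer: 2.1 : false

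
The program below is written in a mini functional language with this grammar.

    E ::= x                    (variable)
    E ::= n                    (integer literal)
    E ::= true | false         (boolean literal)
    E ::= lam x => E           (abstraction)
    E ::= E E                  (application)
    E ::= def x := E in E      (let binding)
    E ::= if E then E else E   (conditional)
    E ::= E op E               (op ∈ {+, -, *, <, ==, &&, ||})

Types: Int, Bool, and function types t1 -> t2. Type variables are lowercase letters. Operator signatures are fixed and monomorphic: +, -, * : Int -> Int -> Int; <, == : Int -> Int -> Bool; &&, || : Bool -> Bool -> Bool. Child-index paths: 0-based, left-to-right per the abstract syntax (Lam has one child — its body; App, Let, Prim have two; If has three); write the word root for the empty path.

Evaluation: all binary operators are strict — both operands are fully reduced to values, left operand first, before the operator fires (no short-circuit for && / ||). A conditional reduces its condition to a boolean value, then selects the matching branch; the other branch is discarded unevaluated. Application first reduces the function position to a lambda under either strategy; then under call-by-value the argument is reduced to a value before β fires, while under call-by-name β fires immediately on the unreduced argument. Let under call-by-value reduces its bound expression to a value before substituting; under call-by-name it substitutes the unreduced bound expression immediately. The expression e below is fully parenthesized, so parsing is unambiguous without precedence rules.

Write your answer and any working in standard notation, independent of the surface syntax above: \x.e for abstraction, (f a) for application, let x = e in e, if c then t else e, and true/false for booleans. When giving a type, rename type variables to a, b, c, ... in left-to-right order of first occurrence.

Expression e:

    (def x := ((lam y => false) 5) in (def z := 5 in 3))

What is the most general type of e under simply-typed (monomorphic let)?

Answer: Int

Working:
\y._ : a -> Bool
  unify a -> Bool ~ Int -> b
  unify a ~ Int
  unify Bool ~ b
_ _ : Bool
let x : Bool
let z : Int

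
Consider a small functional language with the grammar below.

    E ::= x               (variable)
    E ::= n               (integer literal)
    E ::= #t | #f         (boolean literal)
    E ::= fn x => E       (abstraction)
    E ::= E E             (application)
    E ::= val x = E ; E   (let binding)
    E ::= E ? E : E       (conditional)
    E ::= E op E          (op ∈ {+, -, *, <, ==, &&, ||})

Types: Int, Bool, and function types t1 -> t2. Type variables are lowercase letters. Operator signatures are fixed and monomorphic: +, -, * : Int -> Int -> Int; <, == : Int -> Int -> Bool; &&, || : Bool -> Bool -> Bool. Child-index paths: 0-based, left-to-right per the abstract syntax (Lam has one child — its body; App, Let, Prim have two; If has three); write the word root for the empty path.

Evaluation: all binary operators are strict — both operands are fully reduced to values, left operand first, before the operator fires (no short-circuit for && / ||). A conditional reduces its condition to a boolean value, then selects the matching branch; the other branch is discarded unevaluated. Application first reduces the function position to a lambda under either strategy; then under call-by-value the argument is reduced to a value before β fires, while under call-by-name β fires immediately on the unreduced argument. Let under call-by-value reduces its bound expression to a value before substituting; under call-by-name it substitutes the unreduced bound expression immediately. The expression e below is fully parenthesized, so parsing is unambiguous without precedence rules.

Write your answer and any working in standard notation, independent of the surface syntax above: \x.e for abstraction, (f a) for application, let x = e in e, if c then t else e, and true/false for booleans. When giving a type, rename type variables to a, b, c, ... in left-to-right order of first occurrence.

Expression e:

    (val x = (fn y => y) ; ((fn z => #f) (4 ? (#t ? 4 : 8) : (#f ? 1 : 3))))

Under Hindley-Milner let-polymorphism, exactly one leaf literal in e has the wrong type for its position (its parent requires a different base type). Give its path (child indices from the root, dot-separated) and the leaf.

Answer: 1.1.0 : 4

Trace:
y : a
\y._ : a -> a
let x : forall. a -> a
\z._ : b -> Bool
  unify Int ~ Bool
  FAIL: mismatch Int ~ Bool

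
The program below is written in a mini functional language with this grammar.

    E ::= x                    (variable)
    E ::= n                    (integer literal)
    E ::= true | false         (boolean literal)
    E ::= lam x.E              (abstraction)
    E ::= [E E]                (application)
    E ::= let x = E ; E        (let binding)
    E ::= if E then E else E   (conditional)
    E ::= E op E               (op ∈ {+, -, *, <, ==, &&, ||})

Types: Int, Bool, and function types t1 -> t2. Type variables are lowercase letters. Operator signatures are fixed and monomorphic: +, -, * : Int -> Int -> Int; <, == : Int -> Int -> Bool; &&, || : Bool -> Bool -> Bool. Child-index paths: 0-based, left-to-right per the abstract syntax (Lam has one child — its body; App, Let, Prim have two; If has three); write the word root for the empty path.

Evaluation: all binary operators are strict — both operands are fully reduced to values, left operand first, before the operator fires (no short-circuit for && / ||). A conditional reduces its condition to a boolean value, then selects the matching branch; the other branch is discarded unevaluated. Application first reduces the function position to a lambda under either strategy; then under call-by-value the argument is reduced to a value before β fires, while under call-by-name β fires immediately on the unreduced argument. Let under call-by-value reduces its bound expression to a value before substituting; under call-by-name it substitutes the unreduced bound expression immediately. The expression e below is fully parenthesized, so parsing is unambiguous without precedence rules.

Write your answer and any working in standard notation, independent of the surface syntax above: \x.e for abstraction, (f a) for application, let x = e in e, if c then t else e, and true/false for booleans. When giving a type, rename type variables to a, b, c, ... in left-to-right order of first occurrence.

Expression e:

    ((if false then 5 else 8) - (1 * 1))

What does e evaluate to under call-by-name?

Answer: 7

Working:
step 0: ((if false then 5 else 8) - (1 * 1))
step 1: [if@0] (8 - (1 * 1))
step 2: [delta@1] (8 - 1)
step 3: [delta@root] 7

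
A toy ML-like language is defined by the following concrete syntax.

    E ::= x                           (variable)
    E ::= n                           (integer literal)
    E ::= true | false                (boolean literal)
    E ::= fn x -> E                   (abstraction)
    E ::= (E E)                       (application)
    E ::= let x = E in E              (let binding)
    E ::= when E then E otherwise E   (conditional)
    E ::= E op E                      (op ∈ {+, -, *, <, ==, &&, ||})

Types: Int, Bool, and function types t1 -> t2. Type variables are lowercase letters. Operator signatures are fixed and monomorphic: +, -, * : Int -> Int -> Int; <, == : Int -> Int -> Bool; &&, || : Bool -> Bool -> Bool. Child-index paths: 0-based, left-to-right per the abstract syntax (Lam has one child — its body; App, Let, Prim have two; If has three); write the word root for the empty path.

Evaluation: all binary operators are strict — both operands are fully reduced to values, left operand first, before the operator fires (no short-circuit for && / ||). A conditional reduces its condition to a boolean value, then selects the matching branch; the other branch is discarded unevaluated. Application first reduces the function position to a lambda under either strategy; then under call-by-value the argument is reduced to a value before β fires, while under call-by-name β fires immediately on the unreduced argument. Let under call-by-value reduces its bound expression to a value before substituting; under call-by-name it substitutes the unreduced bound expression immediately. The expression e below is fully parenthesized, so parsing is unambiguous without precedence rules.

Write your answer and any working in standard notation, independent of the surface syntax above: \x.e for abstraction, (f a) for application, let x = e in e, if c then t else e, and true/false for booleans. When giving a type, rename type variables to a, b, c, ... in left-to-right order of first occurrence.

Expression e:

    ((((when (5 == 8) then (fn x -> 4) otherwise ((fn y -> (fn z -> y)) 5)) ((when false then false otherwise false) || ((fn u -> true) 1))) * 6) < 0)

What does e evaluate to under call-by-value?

Answer: false

Trace:
step 0: ((((if (5 == 8) then (\x.4) else ((\y.(\z.y)) 5)) ((if false then false else false) || ((\u.true) 1))) * 6) < 0)
step 1: [delta@0.0.0.0] ((((if false then (\x.4) else ((\y.(\z.y)) 5)) ((if false then false else false) || ((\u.true) 1))) * 6) < 0)
step 2: [if@0.0.0] (((((\y.(\z.y)) 5) ((if false then false else false) || ((\u.true) 1))) * 6) < 0)
step 3: [beta@0.0.0] ((((\z.5) ((if false then false else false) || ((\u.true) 1))) * 6) < 0)
step 4: [if@0.0.1.0] ((((\z.5) (false || ((\u.true) 1))) * 6) < 0)
step 5: [beta@0.0.1.1] ((((\z.5) (false || true)) * 6) < 0)
step 6: [delta@0.0.1] ((((\z.5) true) * 6) < 0)
step 7: [beta@0.0] ((5 * 6) < 0)
step 8: [delta@0] (30 < 0)
step 9: [delta@root] false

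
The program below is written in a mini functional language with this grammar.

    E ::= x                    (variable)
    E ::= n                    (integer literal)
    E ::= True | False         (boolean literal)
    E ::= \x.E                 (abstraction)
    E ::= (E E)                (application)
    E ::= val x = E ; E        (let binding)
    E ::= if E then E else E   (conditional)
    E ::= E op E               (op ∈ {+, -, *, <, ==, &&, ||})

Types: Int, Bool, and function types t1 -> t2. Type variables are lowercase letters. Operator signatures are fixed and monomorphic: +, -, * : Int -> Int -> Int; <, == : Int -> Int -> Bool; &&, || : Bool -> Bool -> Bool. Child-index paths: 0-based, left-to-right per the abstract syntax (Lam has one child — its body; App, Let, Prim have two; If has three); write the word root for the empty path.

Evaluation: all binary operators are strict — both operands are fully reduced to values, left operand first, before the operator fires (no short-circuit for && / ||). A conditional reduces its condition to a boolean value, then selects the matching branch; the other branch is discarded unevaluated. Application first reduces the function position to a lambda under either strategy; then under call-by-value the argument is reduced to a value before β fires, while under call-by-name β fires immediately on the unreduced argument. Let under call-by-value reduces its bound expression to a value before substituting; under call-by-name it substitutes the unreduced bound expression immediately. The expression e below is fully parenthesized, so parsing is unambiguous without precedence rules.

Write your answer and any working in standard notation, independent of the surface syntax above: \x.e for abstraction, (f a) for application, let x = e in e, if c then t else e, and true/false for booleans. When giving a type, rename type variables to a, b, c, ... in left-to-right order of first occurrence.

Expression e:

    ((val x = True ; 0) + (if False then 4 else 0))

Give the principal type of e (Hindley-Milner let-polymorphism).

Trace:
let x : Bool
  unify Int ~ Int
  unify Bool ~ Bool
  unify Int ~ Int
  unify Int ~ Int

Answer: Int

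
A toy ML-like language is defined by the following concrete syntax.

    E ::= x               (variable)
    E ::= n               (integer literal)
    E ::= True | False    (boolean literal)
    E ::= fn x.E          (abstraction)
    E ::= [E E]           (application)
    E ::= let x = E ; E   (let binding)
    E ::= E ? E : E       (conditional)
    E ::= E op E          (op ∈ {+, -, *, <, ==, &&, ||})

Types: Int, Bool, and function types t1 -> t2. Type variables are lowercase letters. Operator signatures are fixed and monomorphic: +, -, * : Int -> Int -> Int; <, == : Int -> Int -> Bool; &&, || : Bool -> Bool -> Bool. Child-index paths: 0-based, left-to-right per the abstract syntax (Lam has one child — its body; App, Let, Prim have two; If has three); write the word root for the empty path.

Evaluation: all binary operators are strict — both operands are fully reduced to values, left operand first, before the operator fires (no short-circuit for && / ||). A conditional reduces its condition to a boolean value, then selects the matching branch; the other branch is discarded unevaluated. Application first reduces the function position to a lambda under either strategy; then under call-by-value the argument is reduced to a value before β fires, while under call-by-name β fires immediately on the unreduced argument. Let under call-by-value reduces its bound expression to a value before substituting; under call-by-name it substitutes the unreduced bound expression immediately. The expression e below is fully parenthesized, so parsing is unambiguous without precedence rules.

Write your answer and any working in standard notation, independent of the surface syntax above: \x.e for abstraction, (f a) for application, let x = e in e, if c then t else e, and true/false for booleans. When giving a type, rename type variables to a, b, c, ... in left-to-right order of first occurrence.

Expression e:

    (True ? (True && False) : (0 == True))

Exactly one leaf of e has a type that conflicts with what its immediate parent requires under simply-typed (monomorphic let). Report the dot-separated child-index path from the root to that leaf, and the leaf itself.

Derivation:
  unify Bool ~ Bool
  unify Bool ~ Bool
  unify Bool ~ Bool
  unify Int ~ Int
  unify Bool ~ Int
  FAIL: mismatch Bool ~ Int

Answer: 2.1 : true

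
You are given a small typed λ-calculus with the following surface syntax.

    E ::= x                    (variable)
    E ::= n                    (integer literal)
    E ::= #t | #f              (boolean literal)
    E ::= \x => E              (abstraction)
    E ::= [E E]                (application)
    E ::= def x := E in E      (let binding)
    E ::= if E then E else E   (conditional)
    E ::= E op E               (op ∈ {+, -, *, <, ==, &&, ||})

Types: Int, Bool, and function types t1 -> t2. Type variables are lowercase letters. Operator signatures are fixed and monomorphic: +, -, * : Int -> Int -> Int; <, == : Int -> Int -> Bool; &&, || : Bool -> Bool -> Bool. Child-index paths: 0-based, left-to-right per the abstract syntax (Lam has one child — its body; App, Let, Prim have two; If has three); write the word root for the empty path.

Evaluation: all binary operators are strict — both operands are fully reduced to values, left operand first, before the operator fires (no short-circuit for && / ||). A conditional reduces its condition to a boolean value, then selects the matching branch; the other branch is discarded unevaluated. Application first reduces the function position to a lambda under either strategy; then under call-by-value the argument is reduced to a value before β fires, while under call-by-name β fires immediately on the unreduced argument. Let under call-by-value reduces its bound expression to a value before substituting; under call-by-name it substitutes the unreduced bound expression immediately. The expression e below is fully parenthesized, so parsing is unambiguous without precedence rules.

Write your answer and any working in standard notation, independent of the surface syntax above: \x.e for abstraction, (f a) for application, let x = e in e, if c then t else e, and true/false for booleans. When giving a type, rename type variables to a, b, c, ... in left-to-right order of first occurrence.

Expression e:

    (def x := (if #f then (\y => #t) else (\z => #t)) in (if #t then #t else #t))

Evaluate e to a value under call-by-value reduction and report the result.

Trace:
step 0: (let x = (if false then (\y.true) else (\z.true)) in (if true then true else true))
step 1: [if@0] (let x = (\z.true) in (if true then true else true))
step 2: [let@root] (if true then true else true)
step 3: [if@root] true

Answer: true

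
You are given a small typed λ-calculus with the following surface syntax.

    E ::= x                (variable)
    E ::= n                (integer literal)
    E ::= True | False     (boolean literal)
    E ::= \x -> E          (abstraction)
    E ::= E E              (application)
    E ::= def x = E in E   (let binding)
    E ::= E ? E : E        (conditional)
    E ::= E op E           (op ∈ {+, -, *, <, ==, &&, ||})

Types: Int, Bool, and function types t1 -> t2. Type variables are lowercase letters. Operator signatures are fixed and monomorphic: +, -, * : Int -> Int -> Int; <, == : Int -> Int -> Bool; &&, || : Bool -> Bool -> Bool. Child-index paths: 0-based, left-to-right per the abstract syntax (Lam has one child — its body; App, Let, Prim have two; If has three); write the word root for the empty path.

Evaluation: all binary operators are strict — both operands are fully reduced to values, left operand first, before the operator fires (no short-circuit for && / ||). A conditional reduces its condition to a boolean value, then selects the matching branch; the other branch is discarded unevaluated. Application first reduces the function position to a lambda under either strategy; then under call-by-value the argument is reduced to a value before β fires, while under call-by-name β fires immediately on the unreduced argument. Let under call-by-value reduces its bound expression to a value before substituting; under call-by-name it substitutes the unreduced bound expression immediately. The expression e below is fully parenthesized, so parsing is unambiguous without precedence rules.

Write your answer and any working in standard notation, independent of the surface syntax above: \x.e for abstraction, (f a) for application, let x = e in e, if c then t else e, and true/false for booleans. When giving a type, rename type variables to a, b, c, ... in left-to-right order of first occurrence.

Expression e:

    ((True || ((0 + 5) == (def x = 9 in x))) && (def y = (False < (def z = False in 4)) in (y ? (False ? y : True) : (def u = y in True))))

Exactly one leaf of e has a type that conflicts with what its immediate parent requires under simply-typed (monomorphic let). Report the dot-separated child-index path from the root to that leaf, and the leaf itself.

Answer: 1.0.0 : false

Derivation:
  unify Bool ~ Bool
  unify Int ~ Int
  unify Int ~ Int
  unify Int ~ Int
let x : Int
x : Int
  unify Int ~ Int
  unify Bool ~ Bool
  unify Bool ~ Bool
  unify Bool ~ Int
  FAIL: mismatch Bool ~ Int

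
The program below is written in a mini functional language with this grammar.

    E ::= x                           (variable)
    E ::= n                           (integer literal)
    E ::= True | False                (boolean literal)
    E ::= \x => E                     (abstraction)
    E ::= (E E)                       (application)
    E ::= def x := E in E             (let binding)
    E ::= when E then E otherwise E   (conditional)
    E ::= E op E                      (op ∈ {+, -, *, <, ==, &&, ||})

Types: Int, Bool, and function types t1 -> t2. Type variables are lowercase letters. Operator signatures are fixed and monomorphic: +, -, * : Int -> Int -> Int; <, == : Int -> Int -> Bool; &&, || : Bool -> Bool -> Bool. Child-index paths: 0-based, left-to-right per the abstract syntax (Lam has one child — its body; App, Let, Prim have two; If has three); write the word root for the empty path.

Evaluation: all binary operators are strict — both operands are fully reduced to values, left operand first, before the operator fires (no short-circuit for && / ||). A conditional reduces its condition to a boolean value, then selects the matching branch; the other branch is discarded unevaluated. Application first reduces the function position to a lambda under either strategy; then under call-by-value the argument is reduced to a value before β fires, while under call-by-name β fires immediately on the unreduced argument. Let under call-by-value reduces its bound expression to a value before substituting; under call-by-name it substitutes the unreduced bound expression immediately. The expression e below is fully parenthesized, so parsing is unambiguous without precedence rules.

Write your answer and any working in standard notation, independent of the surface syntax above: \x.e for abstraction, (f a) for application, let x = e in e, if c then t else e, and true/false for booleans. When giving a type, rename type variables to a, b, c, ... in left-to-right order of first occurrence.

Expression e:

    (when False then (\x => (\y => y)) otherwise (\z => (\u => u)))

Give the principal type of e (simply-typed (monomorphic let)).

Answer: a -> b -> b

Derivation:
  unify Bool ~ Bool
y : b
\y._ : b -> b
\x._ : a -> b -> b
u : d
\u._ : d -> d
\z._ : c -> d -> d
  unify a -> b -> b ~ c -> d -> d
  unify a ~ c
  unify b -> b ~ d -> d
  unify b ~ d
  unify d ~ d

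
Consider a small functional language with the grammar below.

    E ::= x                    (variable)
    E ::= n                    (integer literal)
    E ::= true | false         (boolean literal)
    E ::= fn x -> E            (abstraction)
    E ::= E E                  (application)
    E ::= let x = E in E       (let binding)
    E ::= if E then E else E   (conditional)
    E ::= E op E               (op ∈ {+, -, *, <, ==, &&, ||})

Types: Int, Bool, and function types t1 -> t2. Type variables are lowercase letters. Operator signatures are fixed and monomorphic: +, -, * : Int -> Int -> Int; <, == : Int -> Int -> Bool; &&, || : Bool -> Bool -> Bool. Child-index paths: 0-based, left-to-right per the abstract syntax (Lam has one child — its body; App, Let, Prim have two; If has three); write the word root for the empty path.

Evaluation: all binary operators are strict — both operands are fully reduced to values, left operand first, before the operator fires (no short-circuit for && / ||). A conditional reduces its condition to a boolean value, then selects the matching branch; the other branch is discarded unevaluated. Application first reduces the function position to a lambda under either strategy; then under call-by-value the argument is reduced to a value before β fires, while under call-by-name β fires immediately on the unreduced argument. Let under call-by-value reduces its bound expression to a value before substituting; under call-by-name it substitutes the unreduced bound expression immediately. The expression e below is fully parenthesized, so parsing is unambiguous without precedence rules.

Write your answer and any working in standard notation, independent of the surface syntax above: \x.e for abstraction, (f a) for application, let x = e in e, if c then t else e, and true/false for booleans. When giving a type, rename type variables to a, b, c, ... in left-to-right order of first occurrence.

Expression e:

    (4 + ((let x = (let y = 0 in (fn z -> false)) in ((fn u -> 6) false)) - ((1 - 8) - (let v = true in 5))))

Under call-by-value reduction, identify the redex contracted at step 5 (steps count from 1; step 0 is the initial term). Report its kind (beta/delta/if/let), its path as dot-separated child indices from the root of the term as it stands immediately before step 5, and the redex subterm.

Answer: let at 1.1.1 : (let v = true in 5)

Trace:
step 0: (4 + ((let x = (let y = 0 in (\z.false)) in ((\u.6) false)) - ((1 - 8) - (let v = true in 5))))
step 1: [let@1.0.0] (4 + ((let x = (\z.false) in ((\u.6) false)) - ((1 - 8) - (let v = true in 5))))
step 2: [let@1.0] (4 + (((\u.6) false) - ((1 - 8) - (let v = true in 5))))
step 3: [beta@1.0] (4 + (6 - ((1 - 8) - (let v = true in 5))))
step 4: [delta@1.1.0] (4 + (6 - (-7 - (let v = true in 5))))
step 5: [let@1.1.1] (4 + (6 - (-7 - 5)))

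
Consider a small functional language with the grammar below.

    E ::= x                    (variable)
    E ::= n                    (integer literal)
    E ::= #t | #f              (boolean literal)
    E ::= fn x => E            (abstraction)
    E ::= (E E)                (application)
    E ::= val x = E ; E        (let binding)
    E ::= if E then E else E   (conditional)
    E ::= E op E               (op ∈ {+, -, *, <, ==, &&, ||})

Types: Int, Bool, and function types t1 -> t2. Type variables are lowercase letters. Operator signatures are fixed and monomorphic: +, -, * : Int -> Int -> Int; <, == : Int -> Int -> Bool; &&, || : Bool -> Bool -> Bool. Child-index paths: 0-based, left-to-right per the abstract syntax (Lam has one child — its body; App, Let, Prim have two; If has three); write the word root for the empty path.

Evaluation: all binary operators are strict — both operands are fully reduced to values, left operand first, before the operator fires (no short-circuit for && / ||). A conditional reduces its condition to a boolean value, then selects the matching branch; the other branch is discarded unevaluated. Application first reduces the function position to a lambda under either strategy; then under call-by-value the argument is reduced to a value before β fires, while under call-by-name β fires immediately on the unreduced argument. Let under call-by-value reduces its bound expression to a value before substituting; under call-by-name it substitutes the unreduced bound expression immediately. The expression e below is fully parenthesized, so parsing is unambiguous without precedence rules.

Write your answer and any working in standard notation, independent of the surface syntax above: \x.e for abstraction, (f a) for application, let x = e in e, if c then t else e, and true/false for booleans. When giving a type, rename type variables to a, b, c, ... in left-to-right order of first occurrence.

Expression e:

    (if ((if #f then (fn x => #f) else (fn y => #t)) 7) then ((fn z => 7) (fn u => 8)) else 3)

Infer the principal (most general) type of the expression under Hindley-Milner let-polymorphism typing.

Trace:
  unify Bool ~ Bool
\x._ : a -> Bool
\y._ : b -> Bool
  unify a -> Bool ~ b -> Bool
  unify a ~ b
  unify Bool ~ Bool
  unify b -> Bool ~ Int -> c
  unify b ~ Int
  unify Bool ~ c
_ _ : Bool
  unify Bool ~ Bool
\z._ : d -> Int
\u._ : e -> Int
  unify d -> Int ~ (e -> Int) -> f
  unify d ~ e -> Int
  unify Int ~ f
_ _ : Int
  unify Int ~ Int

Answer: Int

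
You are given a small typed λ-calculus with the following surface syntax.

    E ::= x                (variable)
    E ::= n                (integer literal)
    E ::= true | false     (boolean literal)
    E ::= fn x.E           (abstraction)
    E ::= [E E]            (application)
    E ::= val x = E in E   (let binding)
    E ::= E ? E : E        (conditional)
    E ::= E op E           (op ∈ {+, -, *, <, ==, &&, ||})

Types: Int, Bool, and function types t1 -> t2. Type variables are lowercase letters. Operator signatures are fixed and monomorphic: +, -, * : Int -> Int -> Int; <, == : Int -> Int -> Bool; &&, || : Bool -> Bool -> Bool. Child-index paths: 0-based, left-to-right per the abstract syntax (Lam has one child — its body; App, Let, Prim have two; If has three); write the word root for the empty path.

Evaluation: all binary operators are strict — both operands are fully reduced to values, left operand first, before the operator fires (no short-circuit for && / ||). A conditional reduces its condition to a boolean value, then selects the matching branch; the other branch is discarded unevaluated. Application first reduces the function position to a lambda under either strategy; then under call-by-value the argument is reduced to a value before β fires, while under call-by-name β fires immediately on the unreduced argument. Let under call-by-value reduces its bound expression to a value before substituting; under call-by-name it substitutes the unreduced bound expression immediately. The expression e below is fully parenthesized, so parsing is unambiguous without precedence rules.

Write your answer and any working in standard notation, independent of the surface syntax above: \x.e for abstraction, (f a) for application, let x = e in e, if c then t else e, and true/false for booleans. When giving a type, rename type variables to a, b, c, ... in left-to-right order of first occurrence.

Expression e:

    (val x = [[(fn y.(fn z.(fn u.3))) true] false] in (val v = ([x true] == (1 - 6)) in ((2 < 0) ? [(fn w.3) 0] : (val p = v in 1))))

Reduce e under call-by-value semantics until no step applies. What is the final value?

Trace:
step 0: (let x = (((\y.(\z.(\u.3))) true) false) in (let v = ((x true) == (1 - 6)) in (if (2 < 0) then ((\w.3) 0) else (let p = v in 1))))
step 1: [beta@0.0] (let x = ((\z.(\u.3)) false) in (let v = ((x true) == (1 - 6)) in (if (2 < 0) then ((\w.3) 0) else (let p = v in 1))))
step 2: [beta@0] (let x = (\u.3) in (let v = ((x true) == (1 - 6)) in (if (2 < 0) then ((\w.3) 0) else (let p = v in 1))))
step 3: [let@root] (let v = (((\u.3) true) == (1 - 6)) in (if (2 < 0) then ((\w.3) 0) else (let p = v in 1)))
step 4: [beta@0.0] (let v = (3 == (1 - 6)) in (if (2 < 0) then ((\w.3) 0) else (let p = v in 1)))
step 5: [delta@0.1] (let v = (3 == -5) in (if (2 < 0) then ((\w.3) 0) else (let p = v in 1)))
step 6: [delta@0] (let v = false in (if (2 < 0) then ((\w.3) 0) else (let p = v in 1)))
step 7: [let@root] (if (2 < 0) then ((\w.3) 0) else (let p = false in 1))
step 8: [delta@0] (if false then ((\w.3) 0) else (let p = false in 1))
step 9: [if@root] (let p = false in 1)
step 10: [let@root] 1

Answer: 1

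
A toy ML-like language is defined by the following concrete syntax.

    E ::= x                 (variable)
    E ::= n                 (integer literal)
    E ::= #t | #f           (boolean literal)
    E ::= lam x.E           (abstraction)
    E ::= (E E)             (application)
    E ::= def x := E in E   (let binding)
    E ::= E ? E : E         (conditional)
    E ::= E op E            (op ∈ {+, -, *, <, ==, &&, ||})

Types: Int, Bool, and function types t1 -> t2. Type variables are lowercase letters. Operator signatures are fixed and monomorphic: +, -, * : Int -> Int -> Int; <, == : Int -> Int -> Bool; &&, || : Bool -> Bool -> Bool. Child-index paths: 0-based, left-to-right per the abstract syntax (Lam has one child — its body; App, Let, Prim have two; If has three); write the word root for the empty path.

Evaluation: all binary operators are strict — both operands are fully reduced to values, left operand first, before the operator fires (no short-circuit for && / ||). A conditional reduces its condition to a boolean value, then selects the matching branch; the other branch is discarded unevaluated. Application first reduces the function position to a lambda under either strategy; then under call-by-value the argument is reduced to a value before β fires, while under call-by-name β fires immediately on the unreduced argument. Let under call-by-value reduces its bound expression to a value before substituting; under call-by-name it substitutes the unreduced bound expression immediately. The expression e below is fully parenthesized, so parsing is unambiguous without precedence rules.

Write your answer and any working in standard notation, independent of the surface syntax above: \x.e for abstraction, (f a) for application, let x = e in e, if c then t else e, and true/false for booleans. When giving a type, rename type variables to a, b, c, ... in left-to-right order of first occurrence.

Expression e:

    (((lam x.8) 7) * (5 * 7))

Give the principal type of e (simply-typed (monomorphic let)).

Trace:
\x._ : a -> Int
  unify a -> Int ~ Int -> b
  unify a ~ Int
  unify Int ~ b
_ _ : Int
  unify Int ~ Int
  unify Int ~ Int
  unify Int ~ Int
  unify Int ~ Int

Answer: Int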